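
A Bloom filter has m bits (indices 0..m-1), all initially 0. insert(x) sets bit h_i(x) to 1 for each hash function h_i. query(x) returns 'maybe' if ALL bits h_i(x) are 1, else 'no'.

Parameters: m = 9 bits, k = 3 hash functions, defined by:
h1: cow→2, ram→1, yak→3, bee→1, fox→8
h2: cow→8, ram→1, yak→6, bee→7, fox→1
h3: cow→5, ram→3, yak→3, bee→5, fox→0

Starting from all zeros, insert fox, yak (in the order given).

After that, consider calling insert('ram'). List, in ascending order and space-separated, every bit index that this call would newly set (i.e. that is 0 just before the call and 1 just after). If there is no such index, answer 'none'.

Start: bits=000000000
After insert 'fox': sets bits 0 1 8 -> bits=110000001
After insert 'yak': sets bits 3 6 -> bits=110100101
insert 'ram' would touch bits 1 3; currently bit1=1, bit3=1
Bits that are 0 among those (would change 0->1): none

Answer: none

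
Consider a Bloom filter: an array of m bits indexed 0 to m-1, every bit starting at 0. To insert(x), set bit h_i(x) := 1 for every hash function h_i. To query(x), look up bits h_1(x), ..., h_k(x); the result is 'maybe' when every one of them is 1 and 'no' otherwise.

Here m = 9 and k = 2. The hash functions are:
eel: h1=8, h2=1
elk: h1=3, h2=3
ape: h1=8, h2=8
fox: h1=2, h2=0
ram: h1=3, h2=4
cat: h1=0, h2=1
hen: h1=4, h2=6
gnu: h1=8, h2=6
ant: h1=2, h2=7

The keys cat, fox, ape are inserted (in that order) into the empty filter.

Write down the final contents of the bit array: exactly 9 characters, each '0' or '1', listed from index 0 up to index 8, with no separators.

Start: bits=000000000
After insert 'cat': sets bits 0 1 -> bits=110000000
After insert 'fox': sets bits 0 2 -> bits=111000000
After insert 'ape': sets bits 8 -> bits=111000001

Answer: 111000001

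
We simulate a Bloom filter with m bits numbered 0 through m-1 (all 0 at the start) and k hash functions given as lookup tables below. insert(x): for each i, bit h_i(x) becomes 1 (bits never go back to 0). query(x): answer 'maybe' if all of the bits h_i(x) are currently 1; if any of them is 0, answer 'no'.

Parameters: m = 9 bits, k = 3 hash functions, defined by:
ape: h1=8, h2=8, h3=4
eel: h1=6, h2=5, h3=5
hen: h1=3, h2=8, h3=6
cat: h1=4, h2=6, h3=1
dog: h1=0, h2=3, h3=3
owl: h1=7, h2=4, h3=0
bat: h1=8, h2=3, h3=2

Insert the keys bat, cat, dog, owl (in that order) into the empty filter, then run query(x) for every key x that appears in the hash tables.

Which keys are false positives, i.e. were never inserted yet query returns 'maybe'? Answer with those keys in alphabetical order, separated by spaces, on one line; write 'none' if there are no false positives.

Start: bits=000000000
After insert 'bat': sets bits 2 3 8 -> bits=001100001
After insert 'cat': sets bits 1 4 6 -> bits=011110101
After insert 'dog': sets bits 0 3 -> bits=111110101
After insert 'owl': sets bits 0 4 7 -> bits=111110111
Not inserted: ape eel hen — query each against bits=111110111:
query ape: checks bit4=1, bit8=1 (all 1) -> maybe => FALSE POSITIVE
query eel: checks bit5=0, bit6=1 (has a 0) -> no => not a false positive
query hen: checks bit3=1, bit6=1, bit8=1 (all 1) -> maybe => FALSE POSITIVE
False positives (alphabetical): ape hen

Answer: ape hen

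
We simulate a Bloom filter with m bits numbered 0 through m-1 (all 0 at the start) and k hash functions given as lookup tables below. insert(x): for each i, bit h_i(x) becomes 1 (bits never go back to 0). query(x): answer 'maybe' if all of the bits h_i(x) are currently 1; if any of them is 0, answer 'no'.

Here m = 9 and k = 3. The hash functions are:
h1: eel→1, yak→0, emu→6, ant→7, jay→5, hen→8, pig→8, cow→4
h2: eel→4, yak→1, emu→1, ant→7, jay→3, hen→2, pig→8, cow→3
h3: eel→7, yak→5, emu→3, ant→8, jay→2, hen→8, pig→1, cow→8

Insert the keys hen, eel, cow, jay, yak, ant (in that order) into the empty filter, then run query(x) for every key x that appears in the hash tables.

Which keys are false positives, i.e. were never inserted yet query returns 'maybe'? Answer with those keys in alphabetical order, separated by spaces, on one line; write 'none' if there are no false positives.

Start: bits=000000000
After insert 'hen': sets bits 2 8 -> bits=001000001
After insert 'eel': sets bits 1 4 7 -> bits=011010011
After insert 'cow': sets bits 3 4 8 -> bits=011110011
After insert 'jay': sets bits 2 3 5 -> bits=011111011
After insert 'yak': sets bits 0 1 5 -> bits=111111011
After insert 'ant': sets bits 7 8 -> bits=111111011
Not inserted: emu pig — query each against bits=111111011:
query emu: checks bit1=1, bit3=1, bit6=0 (has a 0) -> no => not a false positive
query pig: checks bit1=1, bit8=1 (all 1) -> maybe => FALSE POSITIVE
False positives (alphabetical): pig

Answer: pig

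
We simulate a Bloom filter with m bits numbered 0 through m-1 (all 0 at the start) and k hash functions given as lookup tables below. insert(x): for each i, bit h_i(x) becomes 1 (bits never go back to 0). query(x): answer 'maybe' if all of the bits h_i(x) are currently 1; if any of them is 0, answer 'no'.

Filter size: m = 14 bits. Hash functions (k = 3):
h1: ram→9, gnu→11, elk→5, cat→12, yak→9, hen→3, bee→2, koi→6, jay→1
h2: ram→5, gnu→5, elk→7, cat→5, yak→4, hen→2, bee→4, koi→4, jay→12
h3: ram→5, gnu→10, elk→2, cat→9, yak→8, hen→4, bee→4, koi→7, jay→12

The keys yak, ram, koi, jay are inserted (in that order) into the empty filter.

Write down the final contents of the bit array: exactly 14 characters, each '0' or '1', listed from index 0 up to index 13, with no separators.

Answer: 01001111110010

Derivation:
Start: bits=00000000000000
After insert 'yak': sets bits 4 8 9 -> bits=00001000110000
After insert 'ram': sets bits 5 9 -> bits=00001100110000
After insert 'koi': sets bits 4 6 7 -> bits=00001111110000
After insert 'jay': sets bits 1 12 -> bits=01001111110010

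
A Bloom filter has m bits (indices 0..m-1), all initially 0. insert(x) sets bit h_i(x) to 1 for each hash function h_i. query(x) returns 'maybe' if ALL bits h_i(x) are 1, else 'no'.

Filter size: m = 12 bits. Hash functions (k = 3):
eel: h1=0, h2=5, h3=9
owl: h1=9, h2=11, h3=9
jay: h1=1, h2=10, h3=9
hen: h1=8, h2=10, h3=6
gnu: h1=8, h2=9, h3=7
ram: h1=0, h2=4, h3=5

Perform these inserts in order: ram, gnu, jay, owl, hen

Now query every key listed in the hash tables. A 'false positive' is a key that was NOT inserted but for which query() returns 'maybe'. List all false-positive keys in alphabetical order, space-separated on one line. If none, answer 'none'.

Start: bits=000000000000
After insert 'ram': sets bits 0 4 5 -> bits=100011000000
After insert 'gnu': sets bits 7 8 9 -> bits=100011011100
After insert 'jay': sets bits 1 9 10 -> bits=110011011110
After insert 'owl': sets bits 9 11 -> bits=110011011111
After insert 'hen': sets bits 6 8 10 -> bits=110011111111
Not inserted: eel — query each against bits=110011111111:
query eel: checks bit0=1, bit5=1, bit9=1 (all 1) -> maybe => FALSE POSITIVE
False positives (alphabetical): eel

Answer: eel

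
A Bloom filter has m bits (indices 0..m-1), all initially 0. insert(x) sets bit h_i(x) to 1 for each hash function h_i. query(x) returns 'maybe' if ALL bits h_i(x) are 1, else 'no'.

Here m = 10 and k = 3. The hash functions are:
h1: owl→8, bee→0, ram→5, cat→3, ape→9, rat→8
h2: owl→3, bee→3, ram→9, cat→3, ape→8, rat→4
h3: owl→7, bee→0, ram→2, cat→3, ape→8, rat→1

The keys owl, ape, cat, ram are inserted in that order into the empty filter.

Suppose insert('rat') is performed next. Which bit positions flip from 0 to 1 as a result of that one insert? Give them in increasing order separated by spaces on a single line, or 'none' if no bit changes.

Start: bits=0000000000
After insert 'owl': sets bits 3 7 8 -> bits=0001000110
After insert 'ape': sets bits 8 9 -> bits=0001000111
After insert 'cat': sets bits 3 -> bits=0001000111
After insert 'ram': sets bits 2 5 9 -> bits=0011010111
insert 'rat' would touch bits 1 4 8; currently bit1=0, bit4=0, bit8=1
Bits that are 0 among those (would change 0->1): 1 4

Answer: 1 4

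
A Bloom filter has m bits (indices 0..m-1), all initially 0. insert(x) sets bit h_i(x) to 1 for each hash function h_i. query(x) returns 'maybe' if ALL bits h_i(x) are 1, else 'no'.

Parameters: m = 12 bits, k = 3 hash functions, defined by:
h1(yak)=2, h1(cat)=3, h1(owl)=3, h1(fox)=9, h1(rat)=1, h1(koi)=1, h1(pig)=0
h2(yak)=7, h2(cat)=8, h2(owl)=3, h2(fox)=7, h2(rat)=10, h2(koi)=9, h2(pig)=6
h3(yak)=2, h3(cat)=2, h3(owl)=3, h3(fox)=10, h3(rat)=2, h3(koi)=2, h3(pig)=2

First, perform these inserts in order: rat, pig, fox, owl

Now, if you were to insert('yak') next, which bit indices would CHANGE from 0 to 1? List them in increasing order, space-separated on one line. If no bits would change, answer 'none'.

Answer: none

Derivation:
Start: bits=000000000000
After insert 'rat': sets bits 1 2 10 -> bits=011000000010
After insert 'pig': sets bits 0 2 6 -> bits=111000100010
After insert 'fox': sets bits 7 9 10 -> bits=111000110110
After insert 'owl': sets bits 3 -> bits=111100110110
insert 'yak' would touch bits 2 7; currently bit2=1, bit7=1
Bits that are 0 among those (would change 0->1): none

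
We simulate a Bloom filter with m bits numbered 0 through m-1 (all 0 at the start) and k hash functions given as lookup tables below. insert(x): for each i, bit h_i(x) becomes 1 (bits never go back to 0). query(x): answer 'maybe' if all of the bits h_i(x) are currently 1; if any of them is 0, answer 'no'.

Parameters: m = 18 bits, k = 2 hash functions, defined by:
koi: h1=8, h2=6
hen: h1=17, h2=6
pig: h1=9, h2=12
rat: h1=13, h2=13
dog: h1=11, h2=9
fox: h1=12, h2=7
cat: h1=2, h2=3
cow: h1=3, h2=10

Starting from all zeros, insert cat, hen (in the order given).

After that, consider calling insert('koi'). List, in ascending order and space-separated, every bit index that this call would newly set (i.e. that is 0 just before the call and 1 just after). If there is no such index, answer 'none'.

Start: bits=000000000000000000
After insert 'cat': sets bits 2 3 -> bits=001100000000000000
After insert 'hen': sets bits 6 17 -> bits=001100100000000001
insert 'koi' would touch bits 6 8; currently bit6=1, bit8=0
Bits that are 0 among those (would change 0->1): 8

Answer: 8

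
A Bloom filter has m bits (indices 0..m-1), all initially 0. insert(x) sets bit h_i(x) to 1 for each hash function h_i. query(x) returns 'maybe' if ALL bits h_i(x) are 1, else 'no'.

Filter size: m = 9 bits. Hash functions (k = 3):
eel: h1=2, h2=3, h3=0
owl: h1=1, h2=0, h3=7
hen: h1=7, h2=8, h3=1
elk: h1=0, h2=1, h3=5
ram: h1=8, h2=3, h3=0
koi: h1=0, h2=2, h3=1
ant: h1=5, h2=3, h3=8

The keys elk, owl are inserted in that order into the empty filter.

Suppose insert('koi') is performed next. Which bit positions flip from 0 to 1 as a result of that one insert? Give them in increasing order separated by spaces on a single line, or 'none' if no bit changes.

Answer: 2

Derivation:
Start: bits=000000000
After insert 'elk': sets bits 0 1 5 -> bits=110001000
After insert 'owl': sets bits 0 1 7 -> bits=110001010
insert 'koi' would touch bits 0 1 2; currently bit0=1, bit1=1, bit2=0
Bits that are 0 among those (would change 0->1): 2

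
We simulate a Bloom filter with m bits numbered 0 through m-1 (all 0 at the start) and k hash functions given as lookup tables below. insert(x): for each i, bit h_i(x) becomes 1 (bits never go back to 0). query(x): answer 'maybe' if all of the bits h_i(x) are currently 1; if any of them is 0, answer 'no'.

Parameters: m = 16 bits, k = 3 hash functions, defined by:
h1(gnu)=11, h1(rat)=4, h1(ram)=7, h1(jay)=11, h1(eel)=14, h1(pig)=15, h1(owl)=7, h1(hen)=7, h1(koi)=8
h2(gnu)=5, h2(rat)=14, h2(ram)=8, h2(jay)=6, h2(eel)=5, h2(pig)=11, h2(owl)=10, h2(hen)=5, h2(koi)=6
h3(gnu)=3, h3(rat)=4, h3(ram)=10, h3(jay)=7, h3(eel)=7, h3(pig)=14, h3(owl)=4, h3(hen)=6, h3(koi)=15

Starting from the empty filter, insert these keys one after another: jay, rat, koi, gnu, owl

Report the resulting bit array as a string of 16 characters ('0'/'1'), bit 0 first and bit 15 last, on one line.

Answer: 0001111110110011

Derivation:
Start: bits=0000000000000000
After insert 'jay': sets bits 6 7 11 -> bits=0000001100010000
After insert 'rat': sets bits 4 14 -> bits=0000101100010010
After insert 'koi': sets bits 6 8 15 -> bits=0000101110010011
After insert 'gnu': sets bits 3 5 11 -> bits=0001111110010011
After insert 'owl': sets bits 4 7 10 -> bits=0001111110110011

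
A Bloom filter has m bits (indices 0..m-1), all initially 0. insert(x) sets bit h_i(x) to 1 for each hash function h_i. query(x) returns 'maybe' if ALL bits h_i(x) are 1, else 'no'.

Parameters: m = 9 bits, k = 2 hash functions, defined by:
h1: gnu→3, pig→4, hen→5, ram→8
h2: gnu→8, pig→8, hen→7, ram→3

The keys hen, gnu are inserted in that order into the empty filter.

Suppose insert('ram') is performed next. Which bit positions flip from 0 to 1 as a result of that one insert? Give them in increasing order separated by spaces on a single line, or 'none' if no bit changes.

Answer: none

Derivation:
Start: bits=000000000
After insert 'hen': sets bits 5 7 -> bits=000001010
After insert 'gnu': sets bits 3 8 -> bits=000101011
insert 'ram' would touch bits 3 8; currently bit3=1, bit8=1
Bits that are 0 among those (would change 0->1): none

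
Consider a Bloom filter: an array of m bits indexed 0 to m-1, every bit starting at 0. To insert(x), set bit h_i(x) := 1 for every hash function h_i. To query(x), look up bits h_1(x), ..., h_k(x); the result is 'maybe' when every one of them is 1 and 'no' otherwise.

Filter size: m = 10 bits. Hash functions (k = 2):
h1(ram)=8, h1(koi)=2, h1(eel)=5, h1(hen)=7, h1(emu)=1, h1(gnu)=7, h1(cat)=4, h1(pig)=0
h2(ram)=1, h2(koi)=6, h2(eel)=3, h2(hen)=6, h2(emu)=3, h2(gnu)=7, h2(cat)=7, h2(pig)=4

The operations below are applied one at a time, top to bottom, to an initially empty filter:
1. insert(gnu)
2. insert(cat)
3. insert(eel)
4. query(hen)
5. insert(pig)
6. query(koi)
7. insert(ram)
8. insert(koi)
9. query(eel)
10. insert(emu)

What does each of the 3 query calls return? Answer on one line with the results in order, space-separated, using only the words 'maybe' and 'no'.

Answer: no no maybe

Derivation:
Start: bits=0000000000
Op 1: insert gnu -> sets bits 7 -> bits=0000000100
Op 2: insert cat -> sets bits 4 7 -> bits=0000100100
Op 3: insert eel -> sets bits 3 5 -> bits=0001110100
Op 4: query hen -> checks bit6=0, bit7=1 (has a 0) -> no
Op 5: insert pig -> sets bits 0 4 -> bits=1001110100
Op 6: query koi -> checks bit2=0, bit6=0 (has a 0) -> no
Op 7: insert ram -> sets bits 1 8 -> bits=1101110110
Op 8: insert koi -> sets bits 2 6 -> bits=1111111110
Op 9: query eel -> checks bit3=1, bit5=1 (all 1) -> maybe
Op 10: insert emu -> sets bits 1 3 -> bits=1111111110
Query results in order: no no maybe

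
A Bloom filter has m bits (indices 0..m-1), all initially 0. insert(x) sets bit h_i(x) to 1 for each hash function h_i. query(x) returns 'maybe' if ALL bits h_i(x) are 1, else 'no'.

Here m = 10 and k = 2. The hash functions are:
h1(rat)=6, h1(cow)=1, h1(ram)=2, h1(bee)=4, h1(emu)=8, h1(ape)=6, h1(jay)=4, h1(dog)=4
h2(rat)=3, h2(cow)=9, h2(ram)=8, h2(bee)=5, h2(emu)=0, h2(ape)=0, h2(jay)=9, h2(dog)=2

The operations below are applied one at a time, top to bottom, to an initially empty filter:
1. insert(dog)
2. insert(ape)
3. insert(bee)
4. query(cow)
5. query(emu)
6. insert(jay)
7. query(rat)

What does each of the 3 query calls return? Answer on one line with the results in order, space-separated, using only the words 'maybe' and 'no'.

Start: bits=0000000000
Op 1: insert dog -> sets bits 2 4 -> bits=0010100000
Op 2: insert ape -> sets bits 0 6 -> bits=1010101000
Op 3: insert bee -> sets bits 4 5 -> bits=1010111000
Op 4: query cow -> checks bit1=0, bit9=0 (has a 0) -> no
Op 5: query emu -> checks bit0=1, bit8=0 (has a 0) -> no
Op 6: insert jay -> sets bits 4 9 -> bits=1010111001
Op 7: query rat -> checks bit3=0, bit6=1 (has a 0) -> no
Query results in order: no no no

Answer: no no no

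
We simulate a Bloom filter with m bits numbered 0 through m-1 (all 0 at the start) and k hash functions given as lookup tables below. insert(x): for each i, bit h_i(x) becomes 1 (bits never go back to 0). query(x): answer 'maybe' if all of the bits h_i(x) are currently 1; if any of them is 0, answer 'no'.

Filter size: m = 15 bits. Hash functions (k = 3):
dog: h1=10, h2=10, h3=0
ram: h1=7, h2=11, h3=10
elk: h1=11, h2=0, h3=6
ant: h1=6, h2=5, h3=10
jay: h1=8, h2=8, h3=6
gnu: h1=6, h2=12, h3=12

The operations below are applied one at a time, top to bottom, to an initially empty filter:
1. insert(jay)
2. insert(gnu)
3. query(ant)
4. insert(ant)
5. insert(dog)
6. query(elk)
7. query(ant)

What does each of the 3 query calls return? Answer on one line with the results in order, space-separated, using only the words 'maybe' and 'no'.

Answer: no no maybe

Derivation:
Start: bits=000000000000000
Op 1: insert jay -> sets bits 6 8 -> bits=000000101000000
Op 2: insert gnu -> sets bits 6 12 -> bits=000000101000100
Op 3: query ant -> checks bit5=0, bit6=1, bit10=0 (has a 0) -> no
Op 4: insert ant -> sets bits 5 6 10 -> bits=000001101010100
Op 5: insert dog -> sets bits 0 10 -> bits=100001101010100
Op 6: query elk -> checks bit0=1, bit6=1, bit11=0 (has a 0) -> no
Op 7: query ant -> checks bit5=1, bit6=1, bit10=1 (all 1) -> maybe
Query results in order: no no maybe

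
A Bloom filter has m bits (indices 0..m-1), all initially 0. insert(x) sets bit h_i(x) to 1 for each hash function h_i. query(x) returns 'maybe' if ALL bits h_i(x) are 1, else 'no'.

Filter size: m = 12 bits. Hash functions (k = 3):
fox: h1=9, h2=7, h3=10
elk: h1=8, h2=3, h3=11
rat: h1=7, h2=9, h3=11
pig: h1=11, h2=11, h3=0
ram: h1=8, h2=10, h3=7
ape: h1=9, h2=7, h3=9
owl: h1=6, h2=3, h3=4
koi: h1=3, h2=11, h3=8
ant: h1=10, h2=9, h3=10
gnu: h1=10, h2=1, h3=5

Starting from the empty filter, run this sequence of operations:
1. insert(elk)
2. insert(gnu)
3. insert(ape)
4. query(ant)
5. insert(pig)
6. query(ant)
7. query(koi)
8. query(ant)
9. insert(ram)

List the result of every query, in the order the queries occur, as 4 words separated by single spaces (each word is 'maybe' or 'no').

Answer: maybe maybe maybe maybe

Derivation:
Start: bits=000000000000
Op 1: insert elk -> sets bits 3 8 11 -> bits=000100001001
Op 2: insert gnu -> sets bits 1 5 10 -> bits=010101001011
Op 3: insert ape -> sets bits 7 9 -> bits=010101011111
Op 4: query ant -> checks bit9=1, bit10=1 (all 1) -> maybe
Op 5: insert pig -> sets bits 0 11 -> bits=110101011111
Op 6: query ant -> checks bit9=1, bit10=1 (all 1) -> maybe
Op 7: query koi -> checks bit3=1, bit8=1, bit11=1 (all 1) -> maybe
Op 8: query ant -> checks bit9=1, bit10=1 (all 1) -> maybe
Op 9: insert ram -> sets bits 7 8 10 -> bits=110101011111
Query results in order: maybe maybe maybe maybe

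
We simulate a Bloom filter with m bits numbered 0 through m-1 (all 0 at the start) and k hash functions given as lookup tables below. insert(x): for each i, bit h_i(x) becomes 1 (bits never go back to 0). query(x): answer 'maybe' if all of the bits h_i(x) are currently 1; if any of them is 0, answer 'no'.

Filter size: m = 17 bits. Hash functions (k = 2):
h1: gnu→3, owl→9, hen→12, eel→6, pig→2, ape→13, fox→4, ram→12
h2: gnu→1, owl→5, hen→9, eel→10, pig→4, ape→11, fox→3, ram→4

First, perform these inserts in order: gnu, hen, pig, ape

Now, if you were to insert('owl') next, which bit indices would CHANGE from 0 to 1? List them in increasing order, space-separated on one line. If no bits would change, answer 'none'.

Answer: 5

Derivation:
Start: bits=00000000000000000
After insert 'gnu': sets bits 1 3 -> bits=01010000000000000
After insert 'hen': sets bits 9 12 -> bits=01010000010010000
After insert 'pig': sets bits 2 4 -> bits=01111000010010000
After insert 'ape': sets bits 11 13 -> bits=01111000010111000
insert 'owl' would touch bits 5 9; currently bit5=0, bit9=1
Bits that are 0 among those (would change 0->1): 5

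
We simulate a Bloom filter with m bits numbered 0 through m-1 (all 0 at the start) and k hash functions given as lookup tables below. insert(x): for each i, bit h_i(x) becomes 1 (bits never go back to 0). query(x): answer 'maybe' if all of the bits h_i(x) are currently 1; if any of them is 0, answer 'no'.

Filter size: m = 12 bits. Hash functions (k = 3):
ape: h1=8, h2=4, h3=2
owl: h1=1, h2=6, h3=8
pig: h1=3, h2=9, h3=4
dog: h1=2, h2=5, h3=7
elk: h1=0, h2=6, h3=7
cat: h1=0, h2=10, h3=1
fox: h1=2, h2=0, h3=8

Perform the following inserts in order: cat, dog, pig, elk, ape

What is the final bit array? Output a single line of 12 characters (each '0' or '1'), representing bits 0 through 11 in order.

Start: bits=000000000000
After insert 'cat': sets bits 0 1 10 -> bits=110000000010
After insert 'dog': sets bits 2 5 7 -> bits=111001010010
After insert 'pig': sets bits 3 4 9 -> bits=111111010110
After insert 'elk': sets bits 0 6 7 -> bits=111111110110
After insert 'ape': sets bits 2 4 8 -> bits=111111111110

Answer: 111111111110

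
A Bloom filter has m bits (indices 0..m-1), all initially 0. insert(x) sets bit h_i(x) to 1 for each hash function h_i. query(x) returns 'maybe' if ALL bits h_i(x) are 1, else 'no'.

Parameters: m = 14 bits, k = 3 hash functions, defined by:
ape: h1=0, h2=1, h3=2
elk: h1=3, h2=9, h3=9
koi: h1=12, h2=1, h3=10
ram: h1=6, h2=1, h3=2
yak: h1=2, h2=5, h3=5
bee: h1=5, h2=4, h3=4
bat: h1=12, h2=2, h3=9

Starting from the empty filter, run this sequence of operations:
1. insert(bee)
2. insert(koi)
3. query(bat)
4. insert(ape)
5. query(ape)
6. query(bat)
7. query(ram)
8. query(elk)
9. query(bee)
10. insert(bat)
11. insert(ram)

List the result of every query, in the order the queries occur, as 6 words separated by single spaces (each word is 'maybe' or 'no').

Start: bits=00000000000000
Op 1: insert bee -> sets bits 4 5 -> bits=00001100000000
Op 2: insert koi -> sets bits 1 10 12 -> bits=01001100001010
Op 3: query bat -> checks bit2=0, bit9=0, bit12=1 (has a 0) -> no
Op 4: insert ape -> sets bits 0 1 2 -> bits=11101100001010
Op 5: query ape -> checks bit0=1, bit1=1, bit2=1 (all 1) -> maybe
Op 6: query bat -> checks bit2=1, bit9=0, bit12=1 (has a 0) -> no
Op 7: query ram -> checks bit1=1, bit2=1, bit6=0 (has a 0) -> no
Op 8: query elk -> checks bit3=0, bit9=0 (has a 0) -> no
Op 9: query bee -> checks bit4=1, bit5=1 (all 1) -> maybe
Op 10: insert bat -> sets bits 2 9 12 -> bits=11101100011010
Op 11: insert ram -> sets bits 1 2 6 -> bits=11101110011010
Query results in order: no maybe no no no maybe

Answer: no maybe no no no maybe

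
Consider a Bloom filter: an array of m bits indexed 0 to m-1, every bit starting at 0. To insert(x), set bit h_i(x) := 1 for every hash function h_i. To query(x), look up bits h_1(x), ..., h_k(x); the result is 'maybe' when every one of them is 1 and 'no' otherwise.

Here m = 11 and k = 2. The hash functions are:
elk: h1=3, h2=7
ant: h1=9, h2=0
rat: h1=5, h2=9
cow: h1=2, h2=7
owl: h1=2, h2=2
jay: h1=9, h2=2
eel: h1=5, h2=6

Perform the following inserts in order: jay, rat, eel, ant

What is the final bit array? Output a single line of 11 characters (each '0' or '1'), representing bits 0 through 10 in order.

Answer: 10100110010

Derivation:
Start: bits=00000000000
After insert 'jay': sets bits 2 9 -> bits=00100000010
After insert 'rat': sets bits 5 9 -> bits=00100100010
After insert 'eel': sets bits 5 6 -> bits=00100110010
After insert 'ant': sets bits 0 9 -> bits=10100110010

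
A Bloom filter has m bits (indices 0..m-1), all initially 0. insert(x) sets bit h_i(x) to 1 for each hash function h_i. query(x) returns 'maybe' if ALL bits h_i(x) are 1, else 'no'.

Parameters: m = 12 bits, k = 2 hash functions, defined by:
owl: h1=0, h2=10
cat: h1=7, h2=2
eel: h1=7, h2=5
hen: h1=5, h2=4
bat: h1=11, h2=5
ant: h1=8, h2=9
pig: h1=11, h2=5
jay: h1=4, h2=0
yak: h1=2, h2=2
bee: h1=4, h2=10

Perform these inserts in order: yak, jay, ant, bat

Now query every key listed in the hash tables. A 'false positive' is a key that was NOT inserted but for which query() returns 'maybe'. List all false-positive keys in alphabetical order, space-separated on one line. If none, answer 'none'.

Answer: hen pig

Derivation:
Start: bits=000000000000
After insert 'yak': sets bits 2 -> bits=001000000000
After insert 'jay': sets bits 0 4 -> bits=101010000000
After insert 'ant': sets bits 8 9 -> bits=101010001100
After insert 'bat': sets bits 5 11 -> bits=101011001101
Not inserted: bee cat eel hen owl pig — query each against bits=101011001101:
query bee: checks bit4=1, bit10=0 (has a 0) -> no => not a false positive
query cat: checks bit2=1, bit7=0 (has a 0) -> no => not a false positive
query eel: checks bit5=1, bit7=0 (has a 0) -> no => not a false positive
query hen: checks bit4=1, bit5=1 (all 1) -> maybe => FALSE POSITIVE
query owl: checks bit0=1, bit10=0 (has a 0) -> no => not a false positive
query pig: checks bit5=1, bit11=1 (all 1) -> maybe => FALSE POSITIVE
False positives (alphabetical): hen pig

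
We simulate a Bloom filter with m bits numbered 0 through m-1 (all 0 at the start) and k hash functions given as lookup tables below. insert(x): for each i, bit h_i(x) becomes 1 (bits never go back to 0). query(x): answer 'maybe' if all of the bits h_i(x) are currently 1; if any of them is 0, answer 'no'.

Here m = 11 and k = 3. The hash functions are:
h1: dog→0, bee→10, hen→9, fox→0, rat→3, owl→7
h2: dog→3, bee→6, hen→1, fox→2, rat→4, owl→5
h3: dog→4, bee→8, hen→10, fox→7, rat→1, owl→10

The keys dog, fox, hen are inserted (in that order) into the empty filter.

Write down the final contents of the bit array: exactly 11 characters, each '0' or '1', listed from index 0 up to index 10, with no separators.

Start: bits=00000000000
After insert 'dog': sets bits 0 3 4 -> bits=10011000000
After insert 'fox': sets bits 0 2 7 -> bits=10111001000
After insert 'hen': sets bits 1 9 10 -> bits=11111001011

Answer: 11111001011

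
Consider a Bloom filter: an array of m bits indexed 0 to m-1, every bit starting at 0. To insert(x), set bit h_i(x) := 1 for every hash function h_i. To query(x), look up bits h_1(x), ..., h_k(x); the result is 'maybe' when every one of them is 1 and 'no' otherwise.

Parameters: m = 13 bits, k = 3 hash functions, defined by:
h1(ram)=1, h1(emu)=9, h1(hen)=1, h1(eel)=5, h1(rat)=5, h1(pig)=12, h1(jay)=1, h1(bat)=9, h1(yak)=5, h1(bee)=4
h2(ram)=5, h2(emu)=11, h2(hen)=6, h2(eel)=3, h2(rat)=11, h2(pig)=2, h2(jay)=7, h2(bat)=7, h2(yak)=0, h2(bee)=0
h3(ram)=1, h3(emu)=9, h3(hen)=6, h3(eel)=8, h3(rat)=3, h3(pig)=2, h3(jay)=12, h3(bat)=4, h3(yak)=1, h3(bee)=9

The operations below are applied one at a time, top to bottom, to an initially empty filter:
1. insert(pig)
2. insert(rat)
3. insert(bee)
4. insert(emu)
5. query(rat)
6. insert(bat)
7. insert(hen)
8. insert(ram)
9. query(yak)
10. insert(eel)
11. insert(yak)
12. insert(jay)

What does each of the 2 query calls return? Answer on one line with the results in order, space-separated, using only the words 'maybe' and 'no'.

Start: bits=0000000000000
Op 1: insert pig -> sets bits 2 12 -> bits=0010000000001
Op 2: insert rat -> sets bits 3 5 11 -> bits=0011010000011
Op 3: insert bee -> sets bits 0 4 9 -> bits=1011110001011
Op 4: insert emu -> sets bits 9 11 -> bits=1011110001011
Op 5: query rat -> checks bit3=1, bit5=1, bit11=1 (all 1) -> maybe
Op 6: insert bat -> sets bits 4 7 9 -> bits=1011110101011
Op 7: insert hen -> sets bits 1 6 -> bits=1111111101011
Op 8: insert ram -> sets bits 1 5 -> bits=1111111101011
Op 9: query yak -> checks bit0=1, bit1=1, bit5=1 (all 1) -> maybe
Op 10: insert eel -> sets bits 3 5 8 -> bits=1111111111011
Op 11: insert yak -> sets bits 0 1 5 -> bits=1111111111011
Op 12: insert jay -> sets bits 1 7 12 -> bits=1111111111011
Query results in order: maybe maybe

Answer: maybe maybe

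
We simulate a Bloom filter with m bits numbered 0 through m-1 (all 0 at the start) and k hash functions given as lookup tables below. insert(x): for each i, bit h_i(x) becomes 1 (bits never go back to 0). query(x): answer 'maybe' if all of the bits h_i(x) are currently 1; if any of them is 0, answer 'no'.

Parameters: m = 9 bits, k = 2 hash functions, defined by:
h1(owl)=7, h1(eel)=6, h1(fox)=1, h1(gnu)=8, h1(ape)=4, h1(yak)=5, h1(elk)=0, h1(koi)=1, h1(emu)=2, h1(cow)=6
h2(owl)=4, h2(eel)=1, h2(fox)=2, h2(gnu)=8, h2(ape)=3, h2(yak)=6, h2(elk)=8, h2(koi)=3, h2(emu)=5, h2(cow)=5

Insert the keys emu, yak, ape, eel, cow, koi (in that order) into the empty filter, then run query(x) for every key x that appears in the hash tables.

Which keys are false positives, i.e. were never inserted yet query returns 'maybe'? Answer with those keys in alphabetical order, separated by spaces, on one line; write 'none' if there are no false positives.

Start: bits=000000000
After insert 'emu': sets bits 2 5 -> bits=001001000
After insert 'yak': sets bits 5 6 -> bits=001001100
After insert 'ape': sets bits 3 4 -> bits=001111100
After insert 'eel': sets bits 1 6 -> bits=011111100
After insert 'cow': sets bits 5 6 -> bits=011111100
After insert 'koi': sets bits 1 3 -> bits=011111100
Not inserted: elk fox gnu owl — query each against bits=011111100:
query elk: checks bit0=0, bit8=0 (has a 0) -> no => not a false positive
query fox: checks bit1=1, bit2=1 (all 1) -> maybe => FALSE POSITIVE
query gnu: checks bit8=0 (has a 0) -> no => not a false positive
query owl: checks bit4=1, bit7=0 (has a 0) -> no => not a false positive
False positives (alphabetical): fox

Answer: fox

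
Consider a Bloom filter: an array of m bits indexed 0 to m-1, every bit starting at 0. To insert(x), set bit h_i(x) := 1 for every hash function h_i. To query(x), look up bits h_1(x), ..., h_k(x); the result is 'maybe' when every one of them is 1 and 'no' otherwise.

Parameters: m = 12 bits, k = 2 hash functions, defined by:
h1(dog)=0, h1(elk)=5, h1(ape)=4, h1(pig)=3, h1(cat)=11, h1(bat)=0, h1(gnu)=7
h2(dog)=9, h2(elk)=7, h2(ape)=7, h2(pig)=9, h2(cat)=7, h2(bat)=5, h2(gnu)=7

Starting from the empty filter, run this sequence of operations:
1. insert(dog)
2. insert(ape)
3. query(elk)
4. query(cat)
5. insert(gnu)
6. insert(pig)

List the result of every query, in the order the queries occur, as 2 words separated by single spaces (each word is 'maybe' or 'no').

Start: bits=000000000000
Op 1: insert dog -> sets bits 0 9 -> bits=100000000100
Op 2: insert ape -> sets bits 4 7 -> bits=100010010100
Op 3: query elk -> checks bit5=0, bit7=1 (has a 0) -> no
Op 4: query cat -> checks bit7=1, bit11=0 (has a 0) -> no
Op 5: insert gnu -> sets bits 7 -> bits=100010010100
Op 6: insert pig -> sets bits 3 9 -> bits=100110010100
Query results in order: no no

Answer: no no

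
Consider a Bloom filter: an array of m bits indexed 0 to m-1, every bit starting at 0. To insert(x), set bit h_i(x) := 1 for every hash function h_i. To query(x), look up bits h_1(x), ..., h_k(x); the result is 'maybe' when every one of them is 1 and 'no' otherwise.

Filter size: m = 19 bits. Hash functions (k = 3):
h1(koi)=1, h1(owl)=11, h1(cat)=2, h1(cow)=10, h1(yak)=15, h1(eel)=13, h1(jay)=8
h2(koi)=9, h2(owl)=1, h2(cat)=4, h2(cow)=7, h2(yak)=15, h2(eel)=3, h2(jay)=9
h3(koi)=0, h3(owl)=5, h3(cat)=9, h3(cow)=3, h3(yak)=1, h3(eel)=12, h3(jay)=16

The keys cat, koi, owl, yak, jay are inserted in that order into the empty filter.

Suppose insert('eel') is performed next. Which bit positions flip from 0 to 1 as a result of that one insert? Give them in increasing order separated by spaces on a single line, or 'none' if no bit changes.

Answer: 3 12 13

Derivation:
Start: bits=0000000000000000000
After insert 'cat': sets bits 2 4 9 -> bits=0010100001000000000
After insert 'koi': sets bits 0 1 9 -> bits=1110100001000000000
After insert 'owl': sets bits 1 5 11 -> bits=1110110001010000000
After insert 'yak': sets bits 1 15 -> bits=1110110001010001000
After insert 'jay': sets bits 8 9 16 -> bits=1110110011010001100
insert 'eel' would touch bits 3 12 13; currently bit3=0, bit12=0, bit13=0
Bits that are 0 among those (would change 0->1): 3 12 13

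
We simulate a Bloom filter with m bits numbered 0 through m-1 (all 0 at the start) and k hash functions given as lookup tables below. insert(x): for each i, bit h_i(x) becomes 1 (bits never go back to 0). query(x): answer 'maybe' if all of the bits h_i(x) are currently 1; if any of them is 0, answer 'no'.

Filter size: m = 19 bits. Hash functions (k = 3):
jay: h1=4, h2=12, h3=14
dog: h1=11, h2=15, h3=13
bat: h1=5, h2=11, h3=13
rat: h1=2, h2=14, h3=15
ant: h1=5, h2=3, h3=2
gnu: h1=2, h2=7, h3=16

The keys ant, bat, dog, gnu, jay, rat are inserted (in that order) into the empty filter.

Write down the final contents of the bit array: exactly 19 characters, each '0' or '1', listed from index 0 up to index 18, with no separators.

Start: bits=0000000000000000000
After insert 'ant': sets bits 2 3 5 -> bits=0011010000000000000
After insert 'bat': sets bits 5 11 13 -> bits=0011010000010100000
After insert 'dog': sets bits 11 13 15 -> bits=0011010000010101000
After insert 'gnu': sets bits 2 7 16 -> bits=0011010100010101100
After insert 'jay': sets bits 4 12 14 -> bits=0011110100011111100
After insert 'rat': sets bits 2 14 15 -> bits=0011110100011111100

Answer: 0011110100011111100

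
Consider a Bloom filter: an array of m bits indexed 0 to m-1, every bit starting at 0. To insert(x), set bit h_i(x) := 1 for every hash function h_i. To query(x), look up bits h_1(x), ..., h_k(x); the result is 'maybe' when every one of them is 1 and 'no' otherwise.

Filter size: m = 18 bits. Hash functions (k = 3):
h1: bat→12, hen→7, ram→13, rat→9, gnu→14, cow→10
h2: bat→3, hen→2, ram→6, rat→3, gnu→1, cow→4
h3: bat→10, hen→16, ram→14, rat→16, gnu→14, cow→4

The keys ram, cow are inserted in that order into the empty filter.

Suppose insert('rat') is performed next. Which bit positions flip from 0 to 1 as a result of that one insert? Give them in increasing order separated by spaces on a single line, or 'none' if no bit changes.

Answer: 3 9 16

Derivation:
Start: bits=000000000000000000
After insert 'ram': sets bits 6 13 14 -> bits=000000100000011000
After insert 'cow': sets bits 4 10 -> bits=000010100010011000
insert 'rat' would touch bits 3 9 16; currently bit3=0, bit9=0, bit16=0
Bits that are 0 among those (would change 0->1): 3 9 16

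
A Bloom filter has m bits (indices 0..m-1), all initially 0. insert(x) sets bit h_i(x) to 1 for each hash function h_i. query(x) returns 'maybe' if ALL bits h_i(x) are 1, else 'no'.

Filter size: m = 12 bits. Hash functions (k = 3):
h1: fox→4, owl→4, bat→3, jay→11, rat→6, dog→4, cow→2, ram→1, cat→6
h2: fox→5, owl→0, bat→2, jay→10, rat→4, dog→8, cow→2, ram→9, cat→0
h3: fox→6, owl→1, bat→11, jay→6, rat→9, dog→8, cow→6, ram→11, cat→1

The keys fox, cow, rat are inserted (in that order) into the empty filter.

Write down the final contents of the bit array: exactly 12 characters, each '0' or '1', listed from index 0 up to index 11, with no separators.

Answer: 001011100100

Derivation:
Start: bits=000000000000
After insert 'fox': sets bits 4 5 6 -> bits=000011100000
After insert 'cow': sets bits 2 6 -> bits=001011100000
After insert 'rat': sets bits 4 6 9 -> bits=001011100100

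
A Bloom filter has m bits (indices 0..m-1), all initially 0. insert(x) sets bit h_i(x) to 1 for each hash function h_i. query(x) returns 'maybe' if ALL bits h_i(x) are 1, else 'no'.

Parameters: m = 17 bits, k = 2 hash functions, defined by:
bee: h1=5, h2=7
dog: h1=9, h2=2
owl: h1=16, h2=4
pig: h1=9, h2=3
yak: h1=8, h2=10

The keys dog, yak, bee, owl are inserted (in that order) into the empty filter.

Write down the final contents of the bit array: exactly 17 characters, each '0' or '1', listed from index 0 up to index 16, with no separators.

Start: bits=00000000000000000
After insert 'dog': sets bits 2 9 -> bits=00100000010000000
After insert 'yak': sets bits 8 10 -> bits=00100000111000000
After insert 'bee': sets bits 5 7 -> bits=00100101111000000
After insert 'owl': sets bits 4 16 -> bits=00101101111000001

Answer: 00101101111000001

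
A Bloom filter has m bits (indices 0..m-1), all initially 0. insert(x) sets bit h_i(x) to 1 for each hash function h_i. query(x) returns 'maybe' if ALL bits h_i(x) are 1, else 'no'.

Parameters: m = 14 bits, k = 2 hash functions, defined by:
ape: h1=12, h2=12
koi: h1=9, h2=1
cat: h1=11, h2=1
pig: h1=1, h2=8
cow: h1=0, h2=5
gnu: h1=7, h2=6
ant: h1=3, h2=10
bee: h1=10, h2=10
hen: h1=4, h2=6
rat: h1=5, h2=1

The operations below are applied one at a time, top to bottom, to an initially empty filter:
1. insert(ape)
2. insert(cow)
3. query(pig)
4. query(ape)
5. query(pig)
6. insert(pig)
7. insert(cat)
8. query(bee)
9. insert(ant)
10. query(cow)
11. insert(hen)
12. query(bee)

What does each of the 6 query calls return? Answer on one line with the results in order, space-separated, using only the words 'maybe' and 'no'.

Start: bits=00000000000000
Op 1: insert ape -> sets bits 12 -> bits=00000000000010
Op 2: insert cow -> sets bits 0 5 -> bits=10000100000010
Op 3: query pig -> checks bit1=0, bit8=0 (has a 0) -> no
Op 4: query ape -> checks bit12=1 (all 1) -> maybe
Op 5: query pig -> checks bit1=0, bit8=0 (has a 0) -> no
Op 6: insert pig -> sets bits 1 8 -> bits=11000100100010
Op 7: insert cat -> sets bits 1 11 -> bits=11000100100110
Op 8: query bee -> checks bit10=0 (has a 0) -> no
Op 9: insert ant -> sets bits 3 10 -> bits=11010100101110
Op 10: query cow -> checks bit0=1, bit5=1 (all 1) -> maybe
Op 11: insert hen -> sets bits 4 6 -> bits=11011110101110
Op 12: query bee -> checks bit10=1 (all 1) -> maybe
Query results in order: no maybe no no maybe maybe

Answer: no maybe no no maybe maybe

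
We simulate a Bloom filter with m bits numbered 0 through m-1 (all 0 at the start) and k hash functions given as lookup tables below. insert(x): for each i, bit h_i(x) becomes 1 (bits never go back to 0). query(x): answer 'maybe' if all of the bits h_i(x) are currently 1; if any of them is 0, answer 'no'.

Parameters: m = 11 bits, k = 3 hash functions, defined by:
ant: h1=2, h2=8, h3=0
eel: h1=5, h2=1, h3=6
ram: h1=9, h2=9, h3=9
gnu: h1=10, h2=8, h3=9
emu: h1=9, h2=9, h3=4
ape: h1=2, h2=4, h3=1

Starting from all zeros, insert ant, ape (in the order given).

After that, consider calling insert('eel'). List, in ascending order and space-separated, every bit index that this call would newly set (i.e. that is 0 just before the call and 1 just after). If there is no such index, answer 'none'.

Start: bits=00000000000
After insert 'ant': sets bits 0 2 8 -> bits=10100000100
After insert 'ape': sets bits 1 2 4 -> bits=11101000100
insert 'eel' would touch bits 1 5 6; currently bit1=1, bit5=0, bit6=0
Bits that are 0 among those (would change 0->1): 5 6

Answer: 5 6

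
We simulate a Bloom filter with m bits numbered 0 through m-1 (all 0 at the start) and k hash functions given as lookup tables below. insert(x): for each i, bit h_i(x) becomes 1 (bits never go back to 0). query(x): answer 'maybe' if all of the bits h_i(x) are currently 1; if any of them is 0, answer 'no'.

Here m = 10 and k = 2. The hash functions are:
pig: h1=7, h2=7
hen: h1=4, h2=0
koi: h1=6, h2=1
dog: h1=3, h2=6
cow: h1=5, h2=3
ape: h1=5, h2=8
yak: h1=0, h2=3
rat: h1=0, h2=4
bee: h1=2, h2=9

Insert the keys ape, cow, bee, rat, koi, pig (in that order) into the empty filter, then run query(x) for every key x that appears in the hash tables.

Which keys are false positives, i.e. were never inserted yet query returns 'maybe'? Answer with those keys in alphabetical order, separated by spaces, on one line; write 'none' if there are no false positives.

Start: bits=0000000000
After insert 'ape': sets bits 5 8 -> bits=0000010010
After insert 'cow': sets bits 3 5 -> bits=0001010010
After insert 'bee': sets bits 2 9 -> bits=0011010011
After insert 'rat': sets bits 0 4 -> bits=1011110011
After insert 'koi': sets bits 1 6 -> bits=1111111011
After insert 'pig': sets bits 7 -> bits=1111111111
Not inserted: dog hen yak — query each against bits=1111111111:
query dog: checks bit3=1, bit6=1 (all 1) -> maybe => FALSE POSITIVE
query hen: checks bit0=1, bit4=1 (all 1) -> maybe => FALSE POSITIVE
query yak: checks bit0=1, bit3=1 (all 1) -> maybe => FALSE POSITIVE
False positives (alphabetical): dog hen yak

Answer: dog hen yak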